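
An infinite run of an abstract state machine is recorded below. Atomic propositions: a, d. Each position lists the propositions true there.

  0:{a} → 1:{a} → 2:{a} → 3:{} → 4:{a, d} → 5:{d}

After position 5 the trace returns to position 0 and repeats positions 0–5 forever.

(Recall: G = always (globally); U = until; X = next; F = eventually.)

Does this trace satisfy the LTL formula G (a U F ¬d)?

Yes

a U F ¬d holds at every position 0..5, and those are all positions ever visited, so G (a U F ¬d) holds.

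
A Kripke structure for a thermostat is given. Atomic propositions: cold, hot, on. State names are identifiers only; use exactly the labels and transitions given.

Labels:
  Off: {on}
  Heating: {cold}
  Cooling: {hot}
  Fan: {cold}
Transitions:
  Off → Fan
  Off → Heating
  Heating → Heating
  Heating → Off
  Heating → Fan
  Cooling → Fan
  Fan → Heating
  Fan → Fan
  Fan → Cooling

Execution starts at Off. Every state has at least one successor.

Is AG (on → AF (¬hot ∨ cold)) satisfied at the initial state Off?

States satisfying on → AF (¬hot ∨ cold): {Off, Heating, Cooling, Fan}.
States satisfying AG (on → AF (¬hot ∨ cold)): {Off, Heating, Cooling, Fan}.
Every state reachable from Off satisfies on → AF (¬hot ∨ cold).
Off ∈ Sat(AG (on → AF (¬hot ∨ cold))).

Satisfied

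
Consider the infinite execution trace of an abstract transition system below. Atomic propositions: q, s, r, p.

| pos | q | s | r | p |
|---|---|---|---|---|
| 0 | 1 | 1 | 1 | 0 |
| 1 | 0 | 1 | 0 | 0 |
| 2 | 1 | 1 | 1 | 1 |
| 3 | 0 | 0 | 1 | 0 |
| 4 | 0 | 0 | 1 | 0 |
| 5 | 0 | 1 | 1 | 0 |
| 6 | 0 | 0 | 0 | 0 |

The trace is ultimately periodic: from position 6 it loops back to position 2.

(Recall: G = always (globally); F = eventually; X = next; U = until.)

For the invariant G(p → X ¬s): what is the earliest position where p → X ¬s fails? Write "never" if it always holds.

p → X ¬s holds at every position 0..6, and those are all the positions the trace ever visits, so the invariant G(p → X ¬s) is never violated.

never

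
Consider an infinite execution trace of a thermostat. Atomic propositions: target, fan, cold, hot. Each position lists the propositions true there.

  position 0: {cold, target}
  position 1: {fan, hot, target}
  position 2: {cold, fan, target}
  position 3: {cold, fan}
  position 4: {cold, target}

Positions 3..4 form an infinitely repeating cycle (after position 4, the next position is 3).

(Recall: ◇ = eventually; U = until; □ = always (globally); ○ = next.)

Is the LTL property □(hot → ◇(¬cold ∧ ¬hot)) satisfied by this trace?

hot → ◇(¬cold ∧ ¬hot) must hold at every position from 0 onward. It fails at position 1, so □(hot → ◇(¬cold ∧ ¬hot)) is false.
Positions where hot holds: 1.
Check ◇(¬cold ∧ ¬hot) at each: 1→fails.

Does not hold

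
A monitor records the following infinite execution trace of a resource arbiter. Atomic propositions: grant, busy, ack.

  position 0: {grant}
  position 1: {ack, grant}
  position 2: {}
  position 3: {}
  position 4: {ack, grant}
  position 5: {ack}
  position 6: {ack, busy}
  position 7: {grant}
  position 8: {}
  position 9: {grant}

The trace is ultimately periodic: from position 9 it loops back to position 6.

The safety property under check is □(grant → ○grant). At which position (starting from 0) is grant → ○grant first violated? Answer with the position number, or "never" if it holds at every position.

Check grant → ○grant at each position in order: 0 ✓.
At position 1 the labels are {ack, grant} and the next position 2 has {}, so grant → ○grant is false there. This is the first violation.

1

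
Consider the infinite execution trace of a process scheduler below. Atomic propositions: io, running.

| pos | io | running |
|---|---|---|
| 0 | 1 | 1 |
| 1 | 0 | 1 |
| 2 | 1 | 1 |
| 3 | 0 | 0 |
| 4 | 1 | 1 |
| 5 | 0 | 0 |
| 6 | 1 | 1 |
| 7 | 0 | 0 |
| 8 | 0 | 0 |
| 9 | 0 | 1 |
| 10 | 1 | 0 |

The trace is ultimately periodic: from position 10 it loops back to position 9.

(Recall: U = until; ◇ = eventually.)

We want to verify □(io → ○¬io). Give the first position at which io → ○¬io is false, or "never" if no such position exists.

io → ○¬io holds at every position 0..10, and those are all the positions the trace ever visits, so the invariant □(io → ○¬io) is never violated.

never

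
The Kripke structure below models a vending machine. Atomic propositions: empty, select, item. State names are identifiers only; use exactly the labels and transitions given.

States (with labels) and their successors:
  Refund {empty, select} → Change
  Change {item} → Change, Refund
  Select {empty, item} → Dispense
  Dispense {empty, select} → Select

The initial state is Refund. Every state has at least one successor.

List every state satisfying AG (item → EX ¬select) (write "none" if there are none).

{Refund, Change}

States satisfying item → EX ¬select: {Refund, Change, Dispense}.
States satisfying AG (item → EX ¬select): {Refund, Change}.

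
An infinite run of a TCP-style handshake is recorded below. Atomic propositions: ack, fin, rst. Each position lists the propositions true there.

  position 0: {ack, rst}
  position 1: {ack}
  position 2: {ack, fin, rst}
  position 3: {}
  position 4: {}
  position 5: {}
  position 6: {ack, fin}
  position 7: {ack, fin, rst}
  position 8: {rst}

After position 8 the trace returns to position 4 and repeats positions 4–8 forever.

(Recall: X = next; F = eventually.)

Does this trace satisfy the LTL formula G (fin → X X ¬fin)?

fin → X X ¬fin holds at every position 0..8, and those are all positions ever visited, so G (fin → X X ¬fin) holds.
Positions where fin holds: 2, 6, 7.
Check X X ¬fin at each: 2→ok, 6→ok, 7→ok.

Satisfied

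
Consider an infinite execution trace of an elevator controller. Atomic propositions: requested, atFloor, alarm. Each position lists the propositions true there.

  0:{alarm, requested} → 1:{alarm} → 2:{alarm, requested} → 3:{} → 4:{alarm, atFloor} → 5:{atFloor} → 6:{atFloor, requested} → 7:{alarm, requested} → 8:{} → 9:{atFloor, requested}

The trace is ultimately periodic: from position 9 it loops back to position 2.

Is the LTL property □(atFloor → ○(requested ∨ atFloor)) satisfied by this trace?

Holds

atFloor → ○(requested ∨ atFloor) holds at every position 0..9, and those are all positions ever visited, so □(atFloor → ○(requested ∨ atFloor)) holds.
Positions where atFloor holds: 4, 5, 6, 9.
Check ○(requested ∨ atFloor) at each: 4→ok, 5→ok, 6→ok, 9→ok.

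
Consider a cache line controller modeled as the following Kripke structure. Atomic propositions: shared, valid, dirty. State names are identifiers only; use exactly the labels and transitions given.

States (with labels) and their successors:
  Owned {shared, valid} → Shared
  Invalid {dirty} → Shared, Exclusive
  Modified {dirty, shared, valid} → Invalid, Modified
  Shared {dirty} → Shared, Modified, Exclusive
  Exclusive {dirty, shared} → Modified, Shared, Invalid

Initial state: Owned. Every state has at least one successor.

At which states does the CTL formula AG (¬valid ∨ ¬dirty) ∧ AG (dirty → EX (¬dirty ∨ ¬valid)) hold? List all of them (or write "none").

States satisfying ¬valid ∨ ¬dirty: {Owned, Invalid, Shared, Exclusive}.
States satisfying AG (¬valid ∨ ¬dirty): ∅.
States satisfying dirty → EX (¬dirty ∨ ¬valid): {Owned, Invalid, Modified, Shared, Exclusive}.
States satisfying AG (dirty → EX (¬dirty ∨ ¬valid)): {Owned, Invalid, Modified, Shared, Exclusive}.
States satisfying AG (¬valid ∨ ¬dirty) ∧ AG (dirty → EX (¬dirty ∨ ¬valid)): ∅.

none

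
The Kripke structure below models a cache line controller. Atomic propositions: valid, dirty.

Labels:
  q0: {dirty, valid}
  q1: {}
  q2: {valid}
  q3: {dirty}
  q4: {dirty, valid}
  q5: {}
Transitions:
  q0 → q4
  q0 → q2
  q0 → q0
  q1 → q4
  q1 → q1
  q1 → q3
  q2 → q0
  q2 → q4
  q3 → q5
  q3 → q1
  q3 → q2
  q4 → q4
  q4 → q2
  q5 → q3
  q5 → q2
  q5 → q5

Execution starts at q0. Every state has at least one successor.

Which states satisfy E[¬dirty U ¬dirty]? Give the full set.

{q1, q2, q5}

States satisfying ¬dirty: {q1, q2, q5}.
States satisfying E[¬dirty U ¬dirty]: {q1, q2, q5}.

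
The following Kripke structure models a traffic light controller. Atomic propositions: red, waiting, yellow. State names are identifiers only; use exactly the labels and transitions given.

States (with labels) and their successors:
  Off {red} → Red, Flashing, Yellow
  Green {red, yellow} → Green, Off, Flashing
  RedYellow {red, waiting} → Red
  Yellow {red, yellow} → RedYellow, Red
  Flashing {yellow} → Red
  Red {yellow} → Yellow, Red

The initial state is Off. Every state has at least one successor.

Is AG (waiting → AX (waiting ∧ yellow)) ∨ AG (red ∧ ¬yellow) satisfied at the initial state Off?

No

States satisfying waiting → AX (waiting ∧ yellow): {Off, Green, Yellow, Flashing, Red}.
States satisfying AG (waiting → AX (waiting ∧ yellow)): ∅.
States satisfying red ∧ ¬yellow: {Off, RedYellow}.
States satisfying AG (red ∧ ¬yellow): ∅.
States satisfying AG (waiting → AX (waiting ∧ yellow)) ∨ AG (red ∧ ¬yellow): ∅.
Off ∉ Sat(AG (waiting → AX (waiting ∧ yellow)) ∨ AG (red ∧ ¬yellow)).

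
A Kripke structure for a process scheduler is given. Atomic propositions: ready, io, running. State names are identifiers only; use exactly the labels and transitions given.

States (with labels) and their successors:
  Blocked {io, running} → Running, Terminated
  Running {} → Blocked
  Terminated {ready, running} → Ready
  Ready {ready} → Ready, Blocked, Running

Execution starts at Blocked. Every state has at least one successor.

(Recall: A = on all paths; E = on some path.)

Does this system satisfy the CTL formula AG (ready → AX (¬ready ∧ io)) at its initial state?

No

States satisfying ready → AX (¬ready ∧ io): {Blocked, Running}.
States satisfying AG (ready → AX (¬ready ∧ io)): ∅.
Ready is reachable from Blocked and violates ready → AX (¬ready ∧ io), so AG fails at Blocked.
Blocked ∉ Sat(AG (ready → AX (¬ready ∧ io))).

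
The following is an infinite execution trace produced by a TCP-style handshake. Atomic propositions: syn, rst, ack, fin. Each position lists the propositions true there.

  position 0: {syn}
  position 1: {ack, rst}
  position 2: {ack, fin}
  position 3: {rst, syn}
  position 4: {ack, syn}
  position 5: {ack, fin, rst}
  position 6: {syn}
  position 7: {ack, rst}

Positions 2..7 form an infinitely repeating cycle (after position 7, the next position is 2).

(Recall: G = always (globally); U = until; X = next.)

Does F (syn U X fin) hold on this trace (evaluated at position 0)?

syn U X fin holds at position 0, which is reachable from 0, so F (syn U X fin) holds.

Holds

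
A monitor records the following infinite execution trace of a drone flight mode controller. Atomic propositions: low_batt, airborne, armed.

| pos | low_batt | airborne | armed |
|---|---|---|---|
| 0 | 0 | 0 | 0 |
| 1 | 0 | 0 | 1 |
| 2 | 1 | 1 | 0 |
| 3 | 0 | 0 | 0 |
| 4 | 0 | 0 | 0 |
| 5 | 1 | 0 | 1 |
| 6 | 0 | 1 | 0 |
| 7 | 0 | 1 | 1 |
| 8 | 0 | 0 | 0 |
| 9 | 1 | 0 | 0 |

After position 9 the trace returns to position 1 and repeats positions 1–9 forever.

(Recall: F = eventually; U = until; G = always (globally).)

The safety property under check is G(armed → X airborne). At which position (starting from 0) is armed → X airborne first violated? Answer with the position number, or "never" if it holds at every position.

Check armed → X airborne at each position in order: 0 ✓, 1 ✓, 2 ✓, 3 ✓, 4 ✓, 5 ✓, 6 ✓.
At position 7 the labels are {airborne, armed} and the next position 8 has {}, so armed → X airborne is false there. This is the first violation.

7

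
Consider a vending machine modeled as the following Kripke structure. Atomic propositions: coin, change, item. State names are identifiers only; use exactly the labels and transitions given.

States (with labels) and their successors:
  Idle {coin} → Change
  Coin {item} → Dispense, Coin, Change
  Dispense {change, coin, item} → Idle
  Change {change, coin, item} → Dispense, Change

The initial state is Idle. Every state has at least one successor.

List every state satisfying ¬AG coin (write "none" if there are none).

{Coin}

States satisfying coin: {Idle, Dispense, Change}.
States satisfying AG coin: {Idle, Dispense, Change}.
States satisfying ¬AG coin: {Coin}.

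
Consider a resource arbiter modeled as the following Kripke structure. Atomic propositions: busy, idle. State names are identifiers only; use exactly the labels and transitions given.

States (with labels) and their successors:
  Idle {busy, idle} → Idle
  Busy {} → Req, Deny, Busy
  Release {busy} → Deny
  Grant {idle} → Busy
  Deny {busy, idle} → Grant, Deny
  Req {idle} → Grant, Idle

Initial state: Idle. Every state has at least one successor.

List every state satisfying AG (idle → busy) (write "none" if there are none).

{Idle}

States satisfying idle → busy: {Idle, Busy, Release, Deny}.
States satisfying AG (idle → busy): {Idle}.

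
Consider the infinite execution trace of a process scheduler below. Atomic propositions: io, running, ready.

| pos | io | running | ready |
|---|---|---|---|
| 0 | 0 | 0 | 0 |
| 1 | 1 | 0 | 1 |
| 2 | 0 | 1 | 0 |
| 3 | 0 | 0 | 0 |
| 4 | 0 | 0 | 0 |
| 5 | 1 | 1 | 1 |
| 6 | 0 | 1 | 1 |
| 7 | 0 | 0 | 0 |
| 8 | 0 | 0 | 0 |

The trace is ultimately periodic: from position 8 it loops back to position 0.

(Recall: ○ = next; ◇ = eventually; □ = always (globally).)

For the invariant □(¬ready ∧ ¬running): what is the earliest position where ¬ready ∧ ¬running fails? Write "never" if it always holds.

Check ¬ready ∧ ¬running at each position in order: 0 ✓.
At position 1 the labels are {io, ready}, so ¬ready ∧ ¬running is false there. This is the first violation.

1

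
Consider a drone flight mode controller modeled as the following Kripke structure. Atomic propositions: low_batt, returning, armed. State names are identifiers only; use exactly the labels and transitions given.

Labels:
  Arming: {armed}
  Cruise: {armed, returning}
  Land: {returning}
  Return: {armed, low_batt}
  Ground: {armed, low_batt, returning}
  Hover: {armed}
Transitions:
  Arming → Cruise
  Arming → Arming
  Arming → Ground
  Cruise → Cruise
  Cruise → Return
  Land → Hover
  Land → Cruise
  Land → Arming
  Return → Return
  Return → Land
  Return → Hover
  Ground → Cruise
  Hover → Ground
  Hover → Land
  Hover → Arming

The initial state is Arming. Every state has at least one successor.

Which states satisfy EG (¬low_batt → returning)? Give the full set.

States satisfying ¬low_batt → returning: {Cruise, Land, Return, Ground}.
States satisfying EG (¬low_batt → returning): {Cruise, Land, Return, Ground}.

{Cruise, Land, Return, Ground}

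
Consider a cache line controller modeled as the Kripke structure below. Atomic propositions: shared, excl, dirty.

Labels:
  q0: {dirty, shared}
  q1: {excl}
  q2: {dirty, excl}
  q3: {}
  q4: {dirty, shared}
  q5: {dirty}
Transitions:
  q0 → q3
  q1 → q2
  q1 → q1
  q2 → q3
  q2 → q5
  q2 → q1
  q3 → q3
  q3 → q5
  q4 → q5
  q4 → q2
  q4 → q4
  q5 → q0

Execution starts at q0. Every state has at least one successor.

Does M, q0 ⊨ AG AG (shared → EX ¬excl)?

States satisfying AG (shared → EX ¬excl): {q0, q1, q2, q3, q4, q5}.
States satisfying AG AG (shared → EX ¬excl): {q0, q1, q2, q3, q4, q5}.
Every state reachable from q0 satisfies AG (shared → EX ¬excl).
q0 ∈ Sat(AG AG (shared → EX ¬excl)).

Satisfied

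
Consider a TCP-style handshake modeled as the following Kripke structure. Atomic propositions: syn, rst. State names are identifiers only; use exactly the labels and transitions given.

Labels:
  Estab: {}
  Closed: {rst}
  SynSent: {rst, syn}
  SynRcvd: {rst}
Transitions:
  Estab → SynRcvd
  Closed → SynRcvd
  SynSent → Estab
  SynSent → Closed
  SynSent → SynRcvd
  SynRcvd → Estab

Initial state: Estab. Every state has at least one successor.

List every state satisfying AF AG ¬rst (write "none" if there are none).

States satisfying AG ¬rst: ∅.
States satisfying AF AG ¬rst: ∅.

none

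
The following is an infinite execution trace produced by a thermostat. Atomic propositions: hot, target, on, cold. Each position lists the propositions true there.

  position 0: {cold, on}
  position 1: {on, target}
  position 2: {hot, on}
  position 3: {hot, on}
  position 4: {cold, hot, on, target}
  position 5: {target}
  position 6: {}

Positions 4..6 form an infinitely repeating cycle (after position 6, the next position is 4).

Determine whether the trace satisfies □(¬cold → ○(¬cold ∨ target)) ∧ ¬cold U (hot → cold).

¬cold → ○(¬cold ∨ target) holds at every position 0..6, and those are all positions ever visited, so □(¬cold → ○(¬cold ∨ target)) holds.
Positions where ¬cold holds: 1, 2, 3, 5, 6.
Check ○(¬cold ∨ target) at each: 1→ok, 2→ok, 3→ok, 5→ok, 6→ok.
Walking from position 0: hot → cold first holds at position 0, and ¬cold holds at every earlier position along the way, so ¬cold U (hot → cold) holds.
At position 0: □(¬cold → ○(¬cold ∨ target)) is true; ¬cold U (hot → cold) is true; so □(¬cold → ○(¬cold ∨ target)) ∧ ¬cold U (hot → cold) is true.

Satisfied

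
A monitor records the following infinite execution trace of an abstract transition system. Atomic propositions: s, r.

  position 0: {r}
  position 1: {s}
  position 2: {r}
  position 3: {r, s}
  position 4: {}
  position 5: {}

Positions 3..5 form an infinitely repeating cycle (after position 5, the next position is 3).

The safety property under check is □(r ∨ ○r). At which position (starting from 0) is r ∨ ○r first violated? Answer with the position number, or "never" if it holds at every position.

Check r ∨ ○r at each position in order: 0 ✓, 1 ✓, 2 ✓, 3 ✓.
At position 4 the labels are {} and the next position 5 has {}, so r ∨ ○r is false there. This is the first violation.

4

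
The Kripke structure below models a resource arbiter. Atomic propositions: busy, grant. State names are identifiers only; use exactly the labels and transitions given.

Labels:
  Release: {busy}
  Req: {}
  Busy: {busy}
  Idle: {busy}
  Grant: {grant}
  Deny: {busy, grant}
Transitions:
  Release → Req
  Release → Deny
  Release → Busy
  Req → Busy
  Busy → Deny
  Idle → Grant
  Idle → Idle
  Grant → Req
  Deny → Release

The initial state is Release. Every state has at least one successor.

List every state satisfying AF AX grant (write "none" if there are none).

States satisfying AX grant: {Busy}.
States satisfying AF AX grant: {Req, Busy, Grant}.

{Req, Busy, Grant}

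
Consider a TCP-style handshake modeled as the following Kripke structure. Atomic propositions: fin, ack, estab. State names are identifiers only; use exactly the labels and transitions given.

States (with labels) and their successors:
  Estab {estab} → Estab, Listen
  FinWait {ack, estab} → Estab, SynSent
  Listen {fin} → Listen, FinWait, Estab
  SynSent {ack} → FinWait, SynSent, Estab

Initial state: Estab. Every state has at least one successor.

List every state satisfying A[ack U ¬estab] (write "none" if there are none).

{Listen, SynSent}

States satisfying ack: {FinWait, SynSent}.
States satisfying ¬estab: {Listen, SynSent}.
States satisfying A[ack U ¬estab]: {Listen, SynSent}.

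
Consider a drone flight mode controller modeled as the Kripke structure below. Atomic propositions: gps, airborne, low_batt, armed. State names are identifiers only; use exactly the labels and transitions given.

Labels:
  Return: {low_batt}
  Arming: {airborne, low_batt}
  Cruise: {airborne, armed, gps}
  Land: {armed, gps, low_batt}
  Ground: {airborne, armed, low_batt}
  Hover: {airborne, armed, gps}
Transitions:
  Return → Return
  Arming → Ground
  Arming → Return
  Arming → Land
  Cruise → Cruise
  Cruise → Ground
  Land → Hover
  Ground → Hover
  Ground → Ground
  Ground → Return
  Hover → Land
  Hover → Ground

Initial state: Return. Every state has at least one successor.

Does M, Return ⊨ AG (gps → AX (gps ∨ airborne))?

States satisfying gps → AX (gps ∨ airborne): {Return, Arming, Cruise, Land, Ground, Hover}.
States satisfying AG (gps → AX (gps ∨ airborne)): {Return, Arming, Cruise, Land, Ground, Hover}.
Every state reachable from Return satisfies gps → AX (gps ∨ airborne).
Return ∈ Sat(AG (gps → AX (gps ∨ airborne))).

Satisfied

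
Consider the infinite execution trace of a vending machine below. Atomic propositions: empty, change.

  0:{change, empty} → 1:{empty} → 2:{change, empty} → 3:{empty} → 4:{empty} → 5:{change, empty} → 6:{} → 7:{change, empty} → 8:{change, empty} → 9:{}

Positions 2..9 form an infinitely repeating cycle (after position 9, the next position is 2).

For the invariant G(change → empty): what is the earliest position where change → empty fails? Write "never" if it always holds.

never

change → empty holds at every position 0..9, and those are all the positions the trace ever visits, so the invariant G(change → empty) is never violated.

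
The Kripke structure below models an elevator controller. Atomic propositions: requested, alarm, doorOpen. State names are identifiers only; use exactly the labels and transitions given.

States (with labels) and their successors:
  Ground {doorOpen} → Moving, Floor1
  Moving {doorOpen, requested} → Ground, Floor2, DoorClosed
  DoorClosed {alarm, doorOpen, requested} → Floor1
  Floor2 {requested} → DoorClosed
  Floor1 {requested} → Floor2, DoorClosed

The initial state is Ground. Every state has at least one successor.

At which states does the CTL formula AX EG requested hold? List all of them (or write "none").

{Ground, DoorClosed, Floor2, Floor1}

States satisfying EG requested: {Moving, DoorClosed, Floor2, Floor1}.
States satisfying AX EG requested: {Ground, DoorClosed, Floor2, Floor1}.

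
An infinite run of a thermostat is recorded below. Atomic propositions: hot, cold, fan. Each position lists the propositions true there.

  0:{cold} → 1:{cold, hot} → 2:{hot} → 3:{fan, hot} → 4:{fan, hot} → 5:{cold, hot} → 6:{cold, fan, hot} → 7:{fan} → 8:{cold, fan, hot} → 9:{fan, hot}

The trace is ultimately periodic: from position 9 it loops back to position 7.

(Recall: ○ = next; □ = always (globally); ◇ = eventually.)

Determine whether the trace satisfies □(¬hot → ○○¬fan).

Does not hold

¬hot → ○○¬fan must hold at every position from 0 onward. It fails at position 7, so □(¬hot → ○○¬fan) is false.
Positions where ¬hot holds: 0, 7.
Check ○○¬fan at each: 0→ok, 7→fails.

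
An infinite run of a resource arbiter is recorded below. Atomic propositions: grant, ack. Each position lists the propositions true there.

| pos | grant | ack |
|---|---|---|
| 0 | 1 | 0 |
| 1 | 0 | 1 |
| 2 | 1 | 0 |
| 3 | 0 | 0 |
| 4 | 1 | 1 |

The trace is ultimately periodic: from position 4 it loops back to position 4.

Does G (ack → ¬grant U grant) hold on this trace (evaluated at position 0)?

Satisfied

ack → ¬grant U grant holds at every position 0..4, and those are all positions ever visited, so G (ack → ¬grant U grant) holds.
Positions where ack holds: 1, 4.
Check ¬grant U grant at each: 1→ok, 4→ok.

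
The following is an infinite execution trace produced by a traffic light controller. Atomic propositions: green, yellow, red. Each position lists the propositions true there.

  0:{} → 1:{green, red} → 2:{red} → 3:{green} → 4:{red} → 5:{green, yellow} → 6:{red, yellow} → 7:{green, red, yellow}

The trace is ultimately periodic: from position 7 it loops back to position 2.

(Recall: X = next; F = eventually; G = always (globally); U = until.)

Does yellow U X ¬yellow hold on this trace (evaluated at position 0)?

Walking from position 0: X ¬yellow first holds at position 0, and yellow holds at every earlier position along the way, so yellow U X ¬yellow holds.

Holds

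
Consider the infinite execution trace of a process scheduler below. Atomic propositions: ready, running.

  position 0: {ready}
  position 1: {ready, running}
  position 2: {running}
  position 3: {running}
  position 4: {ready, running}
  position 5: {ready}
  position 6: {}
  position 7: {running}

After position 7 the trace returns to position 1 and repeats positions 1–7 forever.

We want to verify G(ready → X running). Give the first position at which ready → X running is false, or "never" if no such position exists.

4

Check ready → X running at each position in order: 0 ✓, 1 ✓, 2 ✓, 3 ✓.
At position 4 the labels are {ready, running} and the next position 5 has {ready}, so ready → X running is false there. This is the first violation.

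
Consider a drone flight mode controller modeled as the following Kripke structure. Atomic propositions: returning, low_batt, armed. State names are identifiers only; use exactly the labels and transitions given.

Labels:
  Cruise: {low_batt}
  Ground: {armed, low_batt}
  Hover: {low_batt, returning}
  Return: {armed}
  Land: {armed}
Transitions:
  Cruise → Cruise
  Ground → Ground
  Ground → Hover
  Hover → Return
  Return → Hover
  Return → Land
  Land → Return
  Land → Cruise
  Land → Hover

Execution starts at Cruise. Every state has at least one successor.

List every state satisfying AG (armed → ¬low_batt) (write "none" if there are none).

States satisfying armed → ¬low_batt: {Cruise, Hover, Return, Land}.
States satisfying AG (armed → ¬low_batt): {Cruise, Hover, Return, Land}.

{Cruise, Hover, Return, Land}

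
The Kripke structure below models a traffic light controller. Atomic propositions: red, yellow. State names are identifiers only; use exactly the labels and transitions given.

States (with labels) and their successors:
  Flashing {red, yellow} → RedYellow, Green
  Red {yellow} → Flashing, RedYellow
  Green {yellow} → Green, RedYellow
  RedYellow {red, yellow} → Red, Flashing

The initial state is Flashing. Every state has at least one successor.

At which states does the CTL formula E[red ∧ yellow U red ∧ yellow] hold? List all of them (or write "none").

States satisfying red ∧ yellow: {Flashing, RedYellow}.
States satisfying E[red ∧ yellow U red ∧ yellow]: {Flashing, RedYellow}.

{Flashing, RedYellow}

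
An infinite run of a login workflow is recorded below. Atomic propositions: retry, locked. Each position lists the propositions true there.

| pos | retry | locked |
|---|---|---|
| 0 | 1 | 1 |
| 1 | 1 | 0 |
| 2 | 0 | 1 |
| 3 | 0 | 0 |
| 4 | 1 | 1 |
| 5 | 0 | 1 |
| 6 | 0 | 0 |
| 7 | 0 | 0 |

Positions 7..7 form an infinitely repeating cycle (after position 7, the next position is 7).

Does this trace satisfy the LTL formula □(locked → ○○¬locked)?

No

locked → ○○¬locked must hold at every position from 0 onward. It fails at position 0, so □(locked → ○○¬locked) is false.
Positions where locked holds: 0, 2, 4, 5.
Check ○○¬locked at each: 0→fails, 2→fails, 4→ok, 5→ok.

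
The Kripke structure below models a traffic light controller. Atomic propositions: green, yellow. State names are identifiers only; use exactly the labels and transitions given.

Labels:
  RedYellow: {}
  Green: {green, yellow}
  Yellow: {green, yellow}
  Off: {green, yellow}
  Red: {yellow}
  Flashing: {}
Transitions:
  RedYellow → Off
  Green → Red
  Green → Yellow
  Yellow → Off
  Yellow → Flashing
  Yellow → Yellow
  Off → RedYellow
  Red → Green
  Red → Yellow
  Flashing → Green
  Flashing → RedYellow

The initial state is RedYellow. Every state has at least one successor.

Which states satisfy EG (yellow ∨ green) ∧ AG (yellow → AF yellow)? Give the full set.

{Green, Yellow, Red}

States satisfying yellow ∨ green: {Green, Yellow, Off, Red}.
States satisfying EG (yellow ∨ green): {Green, Yellow, Red}.
States satisfying yellow → AF yellow: {RedYellow, Green, Yellow, Off, Red, Flashing}.
States satisfying AG (yellow → AF yellow): {RedYellow, Green, Yellow, Off, Red, Flashing}.
States satisfying EG (yellow ∨ green) ∧ AG (yellow → AF yellow): {Green, Yellow, Red}.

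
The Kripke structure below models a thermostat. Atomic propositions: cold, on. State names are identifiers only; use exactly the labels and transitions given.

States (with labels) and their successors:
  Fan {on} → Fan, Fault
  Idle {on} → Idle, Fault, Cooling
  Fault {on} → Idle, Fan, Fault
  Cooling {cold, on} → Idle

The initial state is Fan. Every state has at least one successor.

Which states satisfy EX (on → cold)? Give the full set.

States satisfying on → cold: {Cooling}.
States satisfying EX (on → cold): {Idle}.

{Idle}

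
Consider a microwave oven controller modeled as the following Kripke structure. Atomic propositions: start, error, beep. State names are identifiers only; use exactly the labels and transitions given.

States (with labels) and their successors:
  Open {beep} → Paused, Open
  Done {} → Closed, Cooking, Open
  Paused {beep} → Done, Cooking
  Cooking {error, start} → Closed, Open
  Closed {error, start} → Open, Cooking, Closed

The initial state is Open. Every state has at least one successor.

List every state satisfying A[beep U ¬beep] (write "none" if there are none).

States satisfying beep: {Open, Paused}.
States satisfying ¬beep: {Done, Cooking, Closed}.
States satisfying A[beep U ¬beep]: {Done, Paused, Cooking, Closed}.

{Done, Paused, Cooking, Closed}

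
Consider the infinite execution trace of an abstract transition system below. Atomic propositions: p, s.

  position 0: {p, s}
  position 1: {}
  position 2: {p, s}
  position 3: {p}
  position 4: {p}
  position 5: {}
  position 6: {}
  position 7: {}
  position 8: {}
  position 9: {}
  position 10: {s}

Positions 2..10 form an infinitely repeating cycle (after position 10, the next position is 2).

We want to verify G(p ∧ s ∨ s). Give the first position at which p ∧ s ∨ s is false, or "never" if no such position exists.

1

Check p ∧ s ∨ s at each position in order: 0 ✓.
At position 1 the labels are {}, so p ∧ s ∨ s is false there. This is the first violation.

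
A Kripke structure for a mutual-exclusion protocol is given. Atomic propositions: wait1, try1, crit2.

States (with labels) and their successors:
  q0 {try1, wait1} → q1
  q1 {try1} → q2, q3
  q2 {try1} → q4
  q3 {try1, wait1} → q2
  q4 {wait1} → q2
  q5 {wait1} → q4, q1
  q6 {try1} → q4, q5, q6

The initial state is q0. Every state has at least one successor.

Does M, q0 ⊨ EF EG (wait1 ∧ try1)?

No

States satisfying EG (wait1 ∧ try1): ∅.
States satisfying EF EG (wait1 ∧ try1): ∅.
No suitable path/successor from q0 witnesses the formula.
q0 ∉ Sat(EF EG (wait1 ∧ try1)).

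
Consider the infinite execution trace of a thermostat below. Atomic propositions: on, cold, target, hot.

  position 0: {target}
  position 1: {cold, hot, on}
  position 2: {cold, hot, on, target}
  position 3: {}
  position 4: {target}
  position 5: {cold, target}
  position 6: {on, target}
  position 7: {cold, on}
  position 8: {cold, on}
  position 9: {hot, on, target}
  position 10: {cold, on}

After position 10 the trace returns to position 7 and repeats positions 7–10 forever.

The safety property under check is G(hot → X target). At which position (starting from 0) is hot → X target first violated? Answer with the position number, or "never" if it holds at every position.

Check hot → X target at each position in order: 0 ✓, 1 ✓.
At position 2 the labels are {cold, hot, on, target} and the next position 3 has {}, so hot → X target is false there. This is the first violation.

2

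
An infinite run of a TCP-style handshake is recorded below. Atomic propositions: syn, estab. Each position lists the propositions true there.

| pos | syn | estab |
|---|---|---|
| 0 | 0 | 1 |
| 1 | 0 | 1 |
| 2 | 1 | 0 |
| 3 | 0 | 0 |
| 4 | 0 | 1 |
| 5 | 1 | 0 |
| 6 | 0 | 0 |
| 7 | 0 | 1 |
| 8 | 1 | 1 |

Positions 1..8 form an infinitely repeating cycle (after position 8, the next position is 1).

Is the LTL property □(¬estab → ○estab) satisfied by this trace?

Does not hold

¬estab → ○estab must hold at every position from 0 onward. It fails at position 2, so □(¬estab → ○estab) is false.
Positions where ¬estab holds: 2, 3, 5, 6.
Check ○estab at each: 2→fails, 3→ok, 5→fails, 6→ok.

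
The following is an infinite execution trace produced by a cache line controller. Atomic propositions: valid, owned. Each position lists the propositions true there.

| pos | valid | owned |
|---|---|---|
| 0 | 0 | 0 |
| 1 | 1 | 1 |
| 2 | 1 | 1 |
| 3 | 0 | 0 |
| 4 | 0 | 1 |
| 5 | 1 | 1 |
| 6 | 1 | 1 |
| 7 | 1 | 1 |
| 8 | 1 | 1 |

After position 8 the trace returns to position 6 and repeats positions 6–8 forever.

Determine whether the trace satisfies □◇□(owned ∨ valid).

Holds

◇□(owned ∨ valid) holds at every position 0..8, and those are all positions ever visited, so □◇□(owned ∨ valid) holds.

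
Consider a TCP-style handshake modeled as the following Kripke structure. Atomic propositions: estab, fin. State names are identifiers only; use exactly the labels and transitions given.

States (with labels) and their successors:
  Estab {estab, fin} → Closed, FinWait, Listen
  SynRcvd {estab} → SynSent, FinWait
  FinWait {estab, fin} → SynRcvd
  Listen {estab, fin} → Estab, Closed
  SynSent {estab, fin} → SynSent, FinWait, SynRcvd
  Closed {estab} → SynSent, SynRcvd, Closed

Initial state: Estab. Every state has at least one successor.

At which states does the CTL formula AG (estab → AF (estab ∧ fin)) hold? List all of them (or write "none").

{SynRcvd, FinWait, SynSent}

States satisfying estab → AF (estab ∧ fin): {Estab, SynRcvd, FinWait, Listen, SynSent}.
States satisfying AG (estab → AF (estab ∧ fin)): {SynRcvd, FinWait, SynSent}.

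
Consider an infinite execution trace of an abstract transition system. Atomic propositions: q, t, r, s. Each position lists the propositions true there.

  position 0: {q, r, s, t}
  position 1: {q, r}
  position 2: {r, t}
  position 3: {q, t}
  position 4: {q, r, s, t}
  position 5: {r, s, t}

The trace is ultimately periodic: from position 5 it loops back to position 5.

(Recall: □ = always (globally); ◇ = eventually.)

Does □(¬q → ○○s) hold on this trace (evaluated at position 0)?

Holds

¬q → ○○s holds at every position 0..5, and those are all positions ever visited, so □(¬q → ○○s) holds.
Positions where ¬q holds: 2, 5.
Check ○○s at each: 2→ok, 5→ok.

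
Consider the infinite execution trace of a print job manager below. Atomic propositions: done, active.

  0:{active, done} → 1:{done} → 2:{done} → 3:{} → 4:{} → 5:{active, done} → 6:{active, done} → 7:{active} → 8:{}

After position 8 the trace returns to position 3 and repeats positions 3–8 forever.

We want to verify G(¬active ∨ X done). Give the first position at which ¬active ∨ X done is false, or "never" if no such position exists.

6

Check ¬active ∨ X done at each position in order: 0 ✓, 1 ✓, 2 ✓, 3 ✓, 4 ✓, 5 ✓.
At position 6 the labels are {active, done} and the next position 7 has {active}, so ¬active ∨ X done is false there. This is the first violation.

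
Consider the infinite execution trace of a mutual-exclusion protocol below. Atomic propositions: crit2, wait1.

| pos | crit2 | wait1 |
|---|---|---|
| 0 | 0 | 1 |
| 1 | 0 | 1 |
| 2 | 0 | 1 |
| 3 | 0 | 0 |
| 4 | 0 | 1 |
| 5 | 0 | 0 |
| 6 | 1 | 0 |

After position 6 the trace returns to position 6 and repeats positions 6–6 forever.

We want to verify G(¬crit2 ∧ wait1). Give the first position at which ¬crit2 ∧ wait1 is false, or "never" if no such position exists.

Check ¬crit2 ∧ wait1 at each position in order: 0 ✓, 1 ✓, 2 ✓.
At position 3 the labels are {}, so ¬crit2 ∧ wait1 is false there. This is the first violation.

3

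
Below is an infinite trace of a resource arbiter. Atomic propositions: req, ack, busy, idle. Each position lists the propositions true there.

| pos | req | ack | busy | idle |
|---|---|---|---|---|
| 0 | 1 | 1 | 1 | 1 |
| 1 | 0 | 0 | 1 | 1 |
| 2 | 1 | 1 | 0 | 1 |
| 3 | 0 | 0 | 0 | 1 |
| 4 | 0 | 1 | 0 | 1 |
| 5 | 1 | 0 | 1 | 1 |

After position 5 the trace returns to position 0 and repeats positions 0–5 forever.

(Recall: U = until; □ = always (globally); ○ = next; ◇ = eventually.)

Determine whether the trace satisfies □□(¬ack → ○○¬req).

Does not hold

□(¬ack → ○○¬req) must hold at every position from 0 onward. It fails at position 0, so □□(¬ack → ○○¬req) is false.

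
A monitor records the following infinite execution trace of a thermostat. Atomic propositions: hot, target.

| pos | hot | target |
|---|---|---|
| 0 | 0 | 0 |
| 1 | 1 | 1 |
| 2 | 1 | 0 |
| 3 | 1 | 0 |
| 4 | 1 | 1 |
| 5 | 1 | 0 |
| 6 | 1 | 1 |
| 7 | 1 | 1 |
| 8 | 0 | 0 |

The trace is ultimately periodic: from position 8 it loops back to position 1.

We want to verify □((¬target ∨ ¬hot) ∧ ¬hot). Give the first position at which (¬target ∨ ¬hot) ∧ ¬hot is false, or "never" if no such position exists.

1

Check (¬target ∨ ¬hot) ∧ ¬hot at each position in order: 0 ✓.
At position 1 the labels are {hot, target}, so (¬target ∨ ¬hot) ∧ ¬hot is false there. This is the first violation.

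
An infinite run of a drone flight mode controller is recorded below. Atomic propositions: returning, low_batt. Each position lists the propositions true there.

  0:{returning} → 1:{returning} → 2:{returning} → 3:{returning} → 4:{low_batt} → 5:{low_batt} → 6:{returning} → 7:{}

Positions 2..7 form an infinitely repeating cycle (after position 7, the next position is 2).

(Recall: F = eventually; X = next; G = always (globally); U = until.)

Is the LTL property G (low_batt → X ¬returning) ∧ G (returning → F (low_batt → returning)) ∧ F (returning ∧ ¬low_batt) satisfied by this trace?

low_batt → X ¬returning must hold at every position from 0 onward. It fails at position 5, so G (low_batt → X ¬returning) is false.
Positions where low_batt holds: 4, 5.
Check X ¬returning at each: 4→ok, 5→fails.
At position 0: G (low_batt → X ¬returning) is false; G (returning → F (low_batt → returning)) ∧ F (returning ∧ ¬low_batt) is true; so G (low_batt → X ¬returning) ∧ G (returning → F (low_batt → returning)) ∧ F (returning ∧ ¬low_batt) is false.

Violated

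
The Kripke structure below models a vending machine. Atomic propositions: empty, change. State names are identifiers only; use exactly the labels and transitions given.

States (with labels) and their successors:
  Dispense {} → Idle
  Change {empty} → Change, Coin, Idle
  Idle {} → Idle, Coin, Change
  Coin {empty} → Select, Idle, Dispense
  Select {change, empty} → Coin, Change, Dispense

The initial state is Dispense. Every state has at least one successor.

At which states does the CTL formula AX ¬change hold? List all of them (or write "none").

States satisfying ¬change: {Dispense, Change, Idle, Coin}.
States satisfying AX ¬change: {Dispense, Change, Idle, Select}.

{Dispense, Change, Idle, Select}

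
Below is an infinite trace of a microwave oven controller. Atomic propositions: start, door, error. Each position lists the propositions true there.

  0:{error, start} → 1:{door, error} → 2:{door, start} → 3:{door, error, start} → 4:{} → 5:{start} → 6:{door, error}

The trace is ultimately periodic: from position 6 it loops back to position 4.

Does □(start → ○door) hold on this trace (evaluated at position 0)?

start → ○door must hold at every position from 0 onward. It fails at position 3, so □(start → ○door) is false.
Positions where start holds: 0, 2, 3, 5.
Check ○door at each: 0→ok, 2→ok, 3→fails, 5→ok.

No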